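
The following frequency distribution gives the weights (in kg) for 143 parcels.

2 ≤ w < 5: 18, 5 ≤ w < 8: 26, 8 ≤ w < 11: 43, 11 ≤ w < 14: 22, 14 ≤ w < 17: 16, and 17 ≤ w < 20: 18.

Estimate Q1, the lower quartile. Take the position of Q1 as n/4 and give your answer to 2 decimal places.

7.05

Cumulative frequencies: 18, 44, 87, 109, 125, 143
n = 143; position = n/4 = 35.75.
This falls in the class 5 ≤ w < 8: L = 5, F = 18, f = 26, h = 3.
Lower quartile ≈ 5 + ((35.75 − 18) / 26) × 3 = 7.0481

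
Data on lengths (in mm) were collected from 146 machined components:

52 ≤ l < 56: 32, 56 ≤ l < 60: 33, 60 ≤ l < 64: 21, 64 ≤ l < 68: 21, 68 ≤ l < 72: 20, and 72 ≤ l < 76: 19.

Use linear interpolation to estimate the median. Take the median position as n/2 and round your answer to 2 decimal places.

61.52

Cumulative frequencies: 32, 65, 86, 107, 127, 146
n = 146; position = n/2 = 73.
This falls in the class 60 ≤ l < 64: L = 60, F = 65, f = 21, h = 4.
Median ≈ 60 + ((73 − 65) / 21) × 4 = 61.5238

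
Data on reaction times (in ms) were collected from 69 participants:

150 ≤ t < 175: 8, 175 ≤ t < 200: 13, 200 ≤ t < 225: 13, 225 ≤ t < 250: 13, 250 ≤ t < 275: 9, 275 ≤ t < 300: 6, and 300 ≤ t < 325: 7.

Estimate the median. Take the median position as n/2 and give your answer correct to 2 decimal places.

Cumulative frequencies: 8, 21, 34, 47, 56, 62, 69
n = 69; position = n/2 = 34.5.
This falls in the class 225 ≤ t < 250: L = 225, F = 34, f = 13, h = 25.
Median ≈ 225 + ((34.5 − 34) / 13) × 25 = 225.9615

225.96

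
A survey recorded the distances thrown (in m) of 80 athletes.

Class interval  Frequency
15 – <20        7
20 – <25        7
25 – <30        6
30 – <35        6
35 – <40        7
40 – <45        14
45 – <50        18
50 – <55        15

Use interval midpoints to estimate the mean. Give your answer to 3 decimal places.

Midpoints: 17.5, 22.5, 27.5, 32.5, 37.5, 42.5, 47.5, 52.5
Σfm = 7×17.5 + 7×22.5 + 6×27.5 + 6×32.5 + 7×37.5 + 14×42.5 + 18×47.5 + 15×52.5 = 3140
n = Σf = 80
Mean = 3140 / 80 = 39.2500

39.250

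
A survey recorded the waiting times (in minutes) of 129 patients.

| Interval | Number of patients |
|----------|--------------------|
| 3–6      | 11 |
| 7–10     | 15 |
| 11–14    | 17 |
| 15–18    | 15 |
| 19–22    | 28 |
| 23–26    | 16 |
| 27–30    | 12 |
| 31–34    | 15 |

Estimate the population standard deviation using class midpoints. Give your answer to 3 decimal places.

8.417

Midpoints: 4.5, 8.5, 12.5, 16.5, 20.5, 24.5, 28.5, 32.5
n = 129, Σfm = 2432.5, mean = 18.8566
Σfm² = 55008.25
Σf(m − x̄)² = Σfm² − (Σfm)²/n = 55008.25 − 2432.5²/129 = 9139.5969
Population variance = 9139.5969 / 129 = 70.8496
Standard deviation = √70.8496 = 8.4172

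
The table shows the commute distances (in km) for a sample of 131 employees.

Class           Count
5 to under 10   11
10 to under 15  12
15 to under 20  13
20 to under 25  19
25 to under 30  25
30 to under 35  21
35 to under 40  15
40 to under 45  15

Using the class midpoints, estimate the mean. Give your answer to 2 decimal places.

26.39

Midpoints: 7.5, 12.5, 17.5, 22.5, 27.5, 32.5, 37.5, 42.5
Σfm = 11×7.5 + 12×12.5 + 13×17.5 + 19×22.5 + 25×27.5 + 21×32.5 + 15×37.5 + 15×42.5 = 3457.5
n = Σf = 131
Mean = 3457.5 / 131 = 26.3931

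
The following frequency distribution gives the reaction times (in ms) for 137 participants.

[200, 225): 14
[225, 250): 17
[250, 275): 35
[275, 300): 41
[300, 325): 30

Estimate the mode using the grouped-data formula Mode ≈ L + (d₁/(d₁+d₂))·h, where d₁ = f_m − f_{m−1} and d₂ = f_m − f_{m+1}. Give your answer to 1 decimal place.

Modal class: [275, 300) (highest frequency 41).
d₁ = 41 − 35 = 6, d₂ = 41 − 30 = 11
Mode ≈ 275 + (6/(6+11)) × 25 = 275 + 8.8235 = 283.8235

283.8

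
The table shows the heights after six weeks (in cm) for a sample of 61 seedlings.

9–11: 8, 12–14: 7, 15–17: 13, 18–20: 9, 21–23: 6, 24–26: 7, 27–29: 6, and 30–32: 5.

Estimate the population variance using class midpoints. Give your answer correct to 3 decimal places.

41.340

Midpoints: 10, 13, 16, 19, 22, 25, 28, 31
n = 61, Σfm = 1180, mean = 19.3443
Σfm² = 25348
Σf(m − x̄)² = Σfm² − (Σfm)²/n = 25348 − 1180²/61 = 2521.7705
Population variance = 2521.7705 / 61 = 41.3405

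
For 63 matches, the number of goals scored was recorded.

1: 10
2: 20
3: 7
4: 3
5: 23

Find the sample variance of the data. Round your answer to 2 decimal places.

Values: 1, 2, 3, 4, 5
n = 63, Σfx = 198, mean = 3.1429
Σfx² = 776
Σf(x − x̄)² = Σfx² − (Σfx)²/n = 776 − 198²/63 = 153.7143
Sample variance = 153.7143 / 62 = 2.4793

2.48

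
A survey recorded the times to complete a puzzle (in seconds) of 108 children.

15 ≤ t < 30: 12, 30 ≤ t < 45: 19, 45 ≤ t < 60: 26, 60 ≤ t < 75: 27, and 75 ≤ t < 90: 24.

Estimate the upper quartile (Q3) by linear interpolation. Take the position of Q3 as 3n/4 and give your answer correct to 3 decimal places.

73.333

Cumulative frequencies: 12, 31, 57, 84, 108
n = 108; position = 3n/4 = 81.
This falls in the class 60 ≤ t < 75: L = 60, F = 57, f = 27, h = 15.
Upper quartile ≈ 60 + ((81 − 57) / 27) × 15 = 73.3333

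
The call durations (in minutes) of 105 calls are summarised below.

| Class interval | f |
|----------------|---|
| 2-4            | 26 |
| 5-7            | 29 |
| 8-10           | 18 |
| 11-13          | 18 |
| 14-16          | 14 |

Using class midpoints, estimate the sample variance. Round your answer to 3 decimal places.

Midpoints: 3, 6, 9, 12, 15
n = 105, Σfm = 840, mean = 8.0000
Σfm² = 8478
Σf(m − x̄)² = Σfm² − (Σfm)²/n = 8478 − 840²/105 = 1758.0000
Sample variance = 1758.0000 / 104 = 16.9038

16.904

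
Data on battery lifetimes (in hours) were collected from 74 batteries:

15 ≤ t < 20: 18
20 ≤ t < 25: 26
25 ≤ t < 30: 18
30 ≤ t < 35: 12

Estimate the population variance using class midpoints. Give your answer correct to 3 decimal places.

Midpoints: 17.5, 22.5, 27.5, 32.5
n = 74, Σfm = 1785, mean = 24.1216
Σfm² = 44962.5
Σf(m − x̄)² = Σfm² − (Σfm)²/n = 44962.5 − 1785²/74 = 1905.4054
Population variance = 1905.4054 / 74 = 25.7487

25.749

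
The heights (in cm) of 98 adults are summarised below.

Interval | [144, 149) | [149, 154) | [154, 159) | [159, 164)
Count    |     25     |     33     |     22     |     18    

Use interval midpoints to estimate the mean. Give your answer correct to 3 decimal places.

153.184

Midpoints: 146.5, 151.5, 156.5, 161.5
Σfm = 25×146.5 + 33×151.5 + 22×156.5 + 18×161.5 = 15012
n = Σf = 98
Mean = 15012 / 98 = 153.1837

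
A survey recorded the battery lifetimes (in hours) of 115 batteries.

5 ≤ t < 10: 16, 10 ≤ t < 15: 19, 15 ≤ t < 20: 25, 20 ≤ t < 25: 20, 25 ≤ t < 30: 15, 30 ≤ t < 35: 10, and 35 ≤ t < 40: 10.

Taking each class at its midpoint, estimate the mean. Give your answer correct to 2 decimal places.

Midpoints: 7.5, 12.5, 17.5, 22.5, 27.5, 32.5, 37.5
Σfm = 16×7.5 + 19×12.5 + 25×17.5 + 20×22.5 + 15×27.5 + 10×32.5 + 10×37.5 = 2357.5
n = Σf = 115
Mean = 2357.5 / 115 = 20.5000

20.50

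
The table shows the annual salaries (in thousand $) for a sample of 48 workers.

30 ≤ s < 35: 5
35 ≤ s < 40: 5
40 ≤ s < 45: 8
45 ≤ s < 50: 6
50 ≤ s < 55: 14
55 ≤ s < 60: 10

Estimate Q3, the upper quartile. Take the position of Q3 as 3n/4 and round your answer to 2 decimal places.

Cumulative frequencies: 5, 10, 18, 24, 38, 48
n = 48; position = 3n/4 = 36.
This falls in the class 50 ≤ s < 55: L = 50, F = 24, f = 14, h = 5.
Upper quartile ≈ 50 + ((36 − 24) / 14) × 5 = 54.2857

54.29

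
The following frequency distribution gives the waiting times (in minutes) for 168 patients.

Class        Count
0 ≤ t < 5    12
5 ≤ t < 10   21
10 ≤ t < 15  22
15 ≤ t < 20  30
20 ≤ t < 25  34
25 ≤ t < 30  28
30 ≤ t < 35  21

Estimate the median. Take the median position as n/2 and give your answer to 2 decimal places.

19.83

Cumulative frequencies: 12, 33, 55, 85, 119, 147, 168
n = 168; position = n/2 = 84.
This falls in the class 15 ≤ t < 20: L = 15, F = 55, f = 30, h = 5.
Median ≈ 15 + ((84 − 55) / 30) × 5 = 19.8333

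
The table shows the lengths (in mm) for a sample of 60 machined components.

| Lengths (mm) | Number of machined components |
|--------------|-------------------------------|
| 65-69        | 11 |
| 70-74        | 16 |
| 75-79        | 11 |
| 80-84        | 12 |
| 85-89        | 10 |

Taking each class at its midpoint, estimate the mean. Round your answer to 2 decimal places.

76.50

Midpoints: 67, 72, 77, 82, 87
Σfm = 11×67 + 16×72 + 11×77 + 12×82 + 10×87 = 4590
n = Σf = 60
Mean = 4590 / 60 = 76.5000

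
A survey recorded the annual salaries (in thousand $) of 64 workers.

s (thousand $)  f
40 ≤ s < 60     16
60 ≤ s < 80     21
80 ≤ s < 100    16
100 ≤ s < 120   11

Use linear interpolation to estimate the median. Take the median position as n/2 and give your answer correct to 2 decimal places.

75.24

Cumulative frequencies: 16, 37, 53, 64
n = 64; position = n/2 = 32.
This falls in the class 60 ≤ s < 80: L = 60, F = 16, f = 21, h = 20.
Median ≈ 60 + ((32 − 16) / 21) × 20 = 75.2381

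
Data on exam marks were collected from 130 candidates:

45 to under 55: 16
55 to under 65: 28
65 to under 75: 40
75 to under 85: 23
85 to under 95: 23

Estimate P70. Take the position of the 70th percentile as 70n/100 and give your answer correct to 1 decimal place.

78.0

Cumulative frequencies: 16, 44, 84, 107, 130
n = 130; position = 70n/100 = 91.
This falls in the class 75 to under 85: L = 75, F = 84, f = 23, h = 10.
70th percentile ≈ 75 + ((91 − 84) / 23) × 10 = 78.0435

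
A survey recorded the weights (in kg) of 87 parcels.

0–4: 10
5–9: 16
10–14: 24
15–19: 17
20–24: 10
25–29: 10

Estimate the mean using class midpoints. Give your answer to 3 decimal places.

Midpoints: 2, 7, 12, 17, 22, 27
Σfm = 10×2 + 16×7 + 24×12 + 17×17 + 10×22 + 10×27 = 1199
n = Σf = 87
Mean = 1199 / 87 = 13.7816

13.782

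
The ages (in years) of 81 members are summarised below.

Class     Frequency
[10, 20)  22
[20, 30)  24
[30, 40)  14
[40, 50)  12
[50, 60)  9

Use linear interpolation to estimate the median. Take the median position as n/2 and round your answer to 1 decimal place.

27.7

Cumulative frequencies: 22, 46, 60, 72, 81
n = 81; position = n/2 = 40.5.
This falls in the class [20, 30): L = 20, F = 22, f = 24, h = 10.
Median ≈ 20 + ((40.5 − 22) / 24) × 10 = 27.7083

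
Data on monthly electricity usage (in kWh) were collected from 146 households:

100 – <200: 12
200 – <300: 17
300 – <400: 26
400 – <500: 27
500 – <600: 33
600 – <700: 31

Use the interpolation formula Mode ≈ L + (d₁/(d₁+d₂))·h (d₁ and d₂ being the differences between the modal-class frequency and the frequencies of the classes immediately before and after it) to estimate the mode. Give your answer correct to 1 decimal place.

575.0

Modal class: 500 – <600 (highest frequency 33).
d₁ = 33 − 27 = 6, d₂ = 33 − 31 = 2
Mode ≈ 500 + (6/(6+2)) × 100 = 500 + 75.0000 = 575.0000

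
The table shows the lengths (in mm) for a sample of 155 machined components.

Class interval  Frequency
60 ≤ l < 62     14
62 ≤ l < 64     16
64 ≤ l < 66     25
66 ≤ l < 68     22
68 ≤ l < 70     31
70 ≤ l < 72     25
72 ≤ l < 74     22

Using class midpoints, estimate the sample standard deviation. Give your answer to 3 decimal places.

3.707

Midpoints: 61, 63, 65, 67, 69, 71, 73
n = 155, Σfm = 10481, mean = 67.6194
Σfm² = 710835
Σf(m − x̄)² = Σfm² − (Σfm)²/n = 710835 − 10481²/155 = 2116.5419
Sample variance = 2116.5419 / 154 = 13.7438
Standard deviation = √13.7438 = 3.7073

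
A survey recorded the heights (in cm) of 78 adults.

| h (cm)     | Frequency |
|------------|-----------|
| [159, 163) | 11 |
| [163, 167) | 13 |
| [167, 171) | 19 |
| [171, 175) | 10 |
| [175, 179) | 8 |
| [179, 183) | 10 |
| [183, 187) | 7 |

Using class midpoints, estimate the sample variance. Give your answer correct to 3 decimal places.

56.149

Midpoints: 161, 165, 169, 173, 177, 181, 185
n = 78, Σfm = 13378, mean = 171.5128
Σfm² = 2298822
Σf(m − x̄)² = Σfm² − (Σfm)²/n = 2298822 − 13378²/78 = 4323.4872
Sample variance = 4323.4872 / 77 = 56.1492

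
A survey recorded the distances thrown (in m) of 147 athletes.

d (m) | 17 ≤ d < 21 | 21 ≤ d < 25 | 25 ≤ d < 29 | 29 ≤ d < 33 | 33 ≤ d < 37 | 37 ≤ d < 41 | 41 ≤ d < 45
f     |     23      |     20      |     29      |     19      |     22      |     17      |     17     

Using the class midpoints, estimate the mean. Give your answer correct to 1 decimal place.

Midpoints: 19, 23, 27, 31, 35, 39, 43
Σfm = 23×19 + 20×23 + 29×27 + 19×31 + 22×35 + 17×39 + 17×43 = 4433
n = Σf = 147
Mean = 4433 / 147 = 30.1565

30.2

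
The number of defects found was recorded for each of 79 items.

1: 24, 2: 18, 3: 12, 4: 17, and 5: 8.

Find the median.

Cumulative frequencies: 24, 42, 54, 71, 79
n = 79, so the median is the value in position (n+1)/2 = 40.
Position 40 falls at value 2.

2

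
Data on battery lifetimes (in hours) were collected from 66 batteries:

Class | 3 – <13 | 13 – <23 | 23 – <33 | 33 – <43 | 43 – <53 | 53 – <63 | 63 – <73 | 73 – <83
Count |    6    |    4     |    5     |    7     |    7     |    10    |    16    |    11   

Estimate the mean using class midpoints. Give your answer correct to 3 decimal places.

Midpoints: 8, 18, 28, 38, 48, 58, 68, 78
Σfm = 6×8 + 4×18 + 5×28 + 7×38 + 7×48 + 10×58 + 16×68 + 11×78 = 3388
n = Σf = 66
Mean = 3388 / 66 = 51.3333

51.333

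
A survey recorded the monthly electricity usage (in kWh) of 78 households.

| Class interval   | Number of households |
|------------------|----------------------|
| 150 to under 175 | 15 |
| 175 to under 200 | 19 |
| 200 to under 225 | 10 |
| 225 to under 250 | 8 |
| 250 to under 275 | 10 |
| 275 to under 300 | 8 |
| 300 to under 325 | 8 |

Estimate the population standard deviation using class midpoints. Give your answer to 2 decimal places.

Midpoints: 162.5, 187.5, 212.5, 237.5, 262.5, 287.5, 312.5
n = 78, Σfm = 17450, mean = 223.7179
Σfm² = 4098437.5
Σf(m − x̄)² = Σfm² − (Σfm)²/n = 4098437.5 − 17450²/78 = 194559.2949
Population variance = 194559.2949 / 78 = 2494.3499
Standard deviation = √2494.3499 = 49.9435

49.94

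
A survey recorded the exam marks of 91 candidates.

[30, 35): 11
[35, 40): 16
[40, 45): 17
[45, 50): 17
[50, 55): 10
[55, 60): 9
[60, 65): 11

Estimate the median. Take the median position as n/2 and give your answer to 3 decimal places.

Cumulative frequencies: 11, 27, 44, 61, 71, 80, 91
n = 91; position = n/2 = 45.5.
This falls in the class [45, 50): L = 45, F = 44, f = 17, h = 5.
Median ≈ 45 + ((45.5 − 44) / 17) × 5 = 45.4412

45.441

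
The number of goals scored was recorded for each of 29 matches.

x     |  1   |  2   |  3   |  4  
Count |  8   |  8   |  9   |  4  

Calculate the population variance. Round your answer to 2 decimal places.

Values: 1, 2, 3, 4
n = 29, Σfx = 67, mean = 2.3103
Σfx² = 185
Σf(x − x̄)² = Σfx² − (Σfx)²/n = 185 − 67²/29 = 30.2069
Population variance = 30.2069 / 29 = 1.0416

1.04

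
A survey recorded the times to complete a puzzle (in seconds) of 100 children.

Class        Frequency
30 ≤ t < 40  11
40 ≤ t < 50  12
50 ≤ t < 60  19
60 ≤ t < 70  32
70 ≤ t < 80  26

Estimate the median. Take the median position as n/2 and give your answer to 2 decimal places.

62.50

Cumulative frequencies: 11, 23, 42, 74, 100
n = 100; position = n/2 = 50.
This falls in the class 60 ≤ t < 70: L = 60, F = 42, f = 32, h = 10.
Median ≈ 60 + ((50 − 42) / 32) × 10 = 62.5000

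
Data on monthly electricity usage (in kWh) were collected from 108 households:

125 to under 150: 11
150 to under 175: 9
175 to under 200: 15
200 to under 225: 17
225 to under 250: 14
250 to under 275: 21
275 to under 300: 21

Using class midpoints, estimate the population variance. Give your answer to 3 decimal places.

2378.419

Midpoints: 137.5, 162.5, 187.5, 212.5, 237.5, 262.5, 287.5
n = 108, Σfm = 24275, mean = 224.7685
Σfm² = 5713125
Σf(m − x̄)² = Σfm² − (Σfm)²/n = 5713125 − 24275²/108 = 256869.2130
Population variance = 256869.2130 / 108 = 2378.4186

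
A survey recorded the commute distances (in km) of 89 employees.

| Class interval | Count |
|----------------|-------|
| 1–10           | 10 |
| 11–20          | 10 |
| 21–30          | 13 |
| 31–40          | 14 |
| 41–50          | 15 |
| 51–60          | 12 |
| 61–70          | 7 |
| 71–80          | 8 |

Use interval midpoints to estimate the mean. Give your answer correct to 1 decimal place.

38.8

Midpoints: 5.5, 15.5, 25.5, 35.5, 45.5, 55.5, 65.5, 75.5
Σfm = 10×5.5 + 10×15.5 + 13×25.5 + 14×35.5 + 15×45.5 + 12×55.5 + 7×65.5 + 8×75.5 = 3449.5
n = Σf = 89
Mean = 3449.5 / 89 = 38.7584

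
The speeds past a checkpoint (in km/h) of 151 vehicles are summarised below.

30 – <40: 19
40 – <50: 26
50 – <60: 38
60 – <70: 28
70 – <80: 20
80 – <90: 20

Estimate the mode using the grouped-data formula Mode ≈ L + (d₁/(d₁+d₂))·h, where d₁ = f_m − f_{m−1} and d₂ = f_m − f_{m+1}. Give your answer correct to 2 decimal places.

55.45

Modal class: 50 – <60 (highest frequency 38).
d₁ = 38 − 26 = 12, d₂ = 38 − 28 = 10
Mode ≈ 50 + (12/(12+10)) × 10 = 50 + 5.4545 = 55.4545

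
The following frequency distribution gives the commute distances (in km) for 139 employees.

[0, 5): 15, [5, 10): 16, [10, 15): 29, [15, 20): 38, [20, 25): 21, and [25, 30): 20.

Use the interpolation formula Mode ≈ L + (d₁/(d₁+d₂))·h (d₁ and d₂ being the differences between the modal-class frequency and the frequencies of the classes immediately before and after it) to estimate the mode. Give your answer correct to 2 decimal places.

Modal class: [15, 20) (highest frequency 38).
d₁ = 38 − 29 = 9, d₂ = 38 − 21 = 17
Mode ≈ 15 + (9/(9+17)) × 5 = 15 + 1.7308 = 16.7308

16.73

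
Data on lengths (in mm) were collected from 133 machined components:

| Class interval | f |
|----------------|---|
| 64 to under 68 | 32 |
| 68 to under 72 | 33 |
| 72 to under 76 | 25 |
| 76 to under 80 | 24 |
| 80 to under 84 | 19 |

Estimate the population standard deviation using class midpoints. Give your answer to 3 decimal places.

Midpoints: 66, 70, 74, 78, 82
n = 133, Σfm = 9702, mean = 72.9474
Σfm² = 711764
Σf(m − x̄)² = Σfm² − (Σfm)²/n = 711764 − 9702²/133 = 4028.6316
Population variance = 4028.6316 / 133 = 30.2905
Standard deviation = √30.2905 = 5.5037

5.504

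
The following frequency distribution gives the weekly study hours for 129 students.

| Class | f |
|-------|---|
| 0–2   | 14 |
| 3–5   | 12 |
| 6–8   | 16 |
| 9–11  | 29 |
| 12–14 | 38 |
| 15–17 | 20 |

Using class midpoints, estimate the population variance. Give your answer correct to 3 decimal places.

Midpoints: 1, 4, 7, 10, 13, 16
n = 129, Σfm = 1278, mean = 9.9070
Σfm² = 15432
Σf(m − x̄)² = Σfm² − (Σfm)²/n = 15432 − 1278²/129 = 2770.8837
Population variance = 2770.8837 / 129 = 21.4797

21.480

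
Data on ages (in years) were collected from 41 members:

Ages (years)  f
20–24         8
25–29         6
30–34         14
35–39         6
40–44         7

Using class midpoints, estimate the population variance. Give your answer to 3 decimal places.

Midpoints: 22, 27, 32, 37, 42
n = 41, Σfm = 1302, mean = 31.7561
Σfm² = 43144
Σf(m − x̄)² = Σfm² − (Σfm)²/n = 43144 − 1302²/41 = 1797.5610
Population variance = 1797.5610 / 41 = 43.8430

43.843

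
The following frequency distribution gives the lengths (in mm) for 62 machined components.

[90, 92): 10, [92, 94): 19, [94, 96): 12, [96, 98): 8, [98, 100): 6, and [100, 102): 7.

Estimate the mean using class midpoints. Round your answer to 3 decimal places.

Midpoints: 91, 93, 95, 97, 99, 101
Σfm = 10×91 + 19×93 + 12×95 + 8×97 + 6×99 + 7×101 = 5894
n = Σf = 62
Mean = 5894 / 62 = 95.0645

95.065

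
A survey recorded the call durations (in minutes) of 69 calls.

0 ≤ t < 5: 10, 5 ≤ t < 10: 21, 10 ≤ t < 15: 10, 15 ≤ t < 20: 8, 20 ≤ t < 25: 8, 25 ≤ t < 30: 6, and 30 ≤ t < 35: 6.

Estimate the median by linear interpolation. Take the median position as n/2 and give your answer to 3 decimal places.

Cumulative frequencies: 10, 31, 41, 49, 57, 63, 69
n = 69; position = n/2 = 34.5.
This falls in the class 10 ≤ t < 15: L = 10, F = 31, f = 10, h = 5.
Median ≈ 10 + ((34.5 − 31) / 10) × 5 = 11.7500

11.750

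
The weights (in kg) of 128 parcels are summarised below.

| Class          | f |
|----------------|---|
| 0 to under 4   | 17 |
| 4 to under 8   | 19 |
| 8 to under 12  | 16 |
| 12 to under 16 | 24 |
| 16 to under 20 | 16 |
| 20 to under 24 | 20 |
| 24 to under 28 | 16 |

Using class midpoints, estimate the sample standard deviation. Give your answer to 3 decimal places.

Midpoints: 2, 6, 10, 14, 18, 22, 26
n = 128, Σfm = 1788, mean = 13.9688
Σfm² = 32736
Σf(m − x̄)² = Σfm² − (Σfm)²/n = 32736 − 1788²/128 = 7759.8750
Sample variance = 7759.8750 / 127 = 61.1014
Standard deviation = √61.1014 = 7.8167

7.817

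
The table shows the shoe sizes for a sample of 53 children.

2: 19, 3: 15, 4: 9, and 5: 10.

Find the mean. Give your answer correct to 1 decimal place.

Values: 2, 3, 4, 5
Σfx = 19×2 + 15×3 + 9×4 + 10×5 = 169
n = Σf = 53
Mean = 169 / 53 = 3.1887

3.2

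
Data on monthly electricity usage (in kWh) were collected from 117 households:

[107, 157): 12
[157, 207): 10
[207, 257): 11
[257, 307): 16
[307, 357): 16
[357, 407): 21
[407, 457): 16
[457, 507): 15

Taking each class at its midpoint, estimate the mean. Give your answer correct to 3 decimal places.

324.308

Midpoints: 132, 182, 232, 282, 332, 382, 432, 482
Σfm = 12×132 + 10×182 + 11×232 + 16×282 + 16×332 + 21×382 + 16×432 + 15×482 = 37944
n = Σf = 117
Mean = 37944 / 117 = 324.3077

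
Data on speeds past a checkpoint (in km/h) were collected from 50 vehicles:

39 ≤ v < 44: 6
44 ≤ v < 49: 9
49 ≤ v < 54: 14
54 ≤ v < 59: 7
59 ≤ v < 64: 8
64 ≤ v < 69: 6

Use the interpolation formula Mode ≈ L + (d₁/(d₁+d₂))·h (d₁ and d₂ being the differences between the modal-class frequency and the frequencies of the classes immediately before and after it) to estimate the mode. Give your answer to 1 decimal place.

51.1

Modal class: 49 ≤ v < 54 (highest frequency 14).
d₁ = 14 − 9 = 5, d₂ = 14 − 7 = 7
Mode ≈ 49 + (5/(5+7)) × 5 = 49 + 2.0833 = 51.0833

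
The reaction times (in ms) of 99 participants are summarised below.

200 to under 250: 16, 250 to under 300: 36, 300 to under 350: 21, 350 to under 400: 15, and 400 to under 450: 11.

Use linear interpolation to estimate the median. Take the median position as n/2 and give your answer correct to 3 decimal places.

296.528

Cumulative frequencies: 16, 52, 73, 88, 99
n = 99; position = n/2 = 49.5.
This falls in the class 250 to under 300: L = 250, F = 16, f = 36, h = 50.
Median ≈ 250 + ((49.5 − 16) / 36) × 50 = 296.5278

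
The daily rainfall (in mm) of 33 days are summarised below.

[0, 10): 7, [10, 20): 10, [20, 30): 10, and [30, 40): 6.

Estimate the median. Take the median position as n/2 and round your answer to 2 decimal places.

Cumulative frequencies: 7, 17, 27, 33
n = 33; position = n/2 = 16.5.
This falls in the class [10, 20): L = 10, F = 7, f = 10, h = 10.
Median ≈ 10 + ((16.5 − 7) / 10) × 10 = 19.5000

19.50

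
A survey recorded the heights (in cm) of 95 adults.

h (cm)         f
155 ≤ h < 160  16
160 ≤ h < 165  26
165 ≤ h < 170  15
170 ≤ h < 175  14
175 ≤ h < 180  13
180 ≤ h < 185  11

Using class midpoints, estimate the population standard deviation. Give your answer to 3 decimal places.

Midpoints: 157.5, 162.5, 167.5, 172.5, 177.5, 182.5
n = 95, Σfm = 15987.5, mean = 168.2895
Σfm² = 2696843.75
Σf(m − x̄)² = Σfm² − (Σfm)²/n = 2696843.75 − 15987.5²/95 = 6315.7895
Population variance = 6315.7895 / 95 = 66.4820
Standard deviation = √66.4820 = 8.1536

8.154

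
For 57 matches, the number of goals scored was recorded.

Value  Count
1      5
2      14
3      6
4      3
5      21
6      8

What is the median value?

Cumulative frequencies: 5, 19, 25, 28, 49, 57
n = 57, so the median is the value in position (n+1)/2 = 29.
Position 29 falls at value 5.

5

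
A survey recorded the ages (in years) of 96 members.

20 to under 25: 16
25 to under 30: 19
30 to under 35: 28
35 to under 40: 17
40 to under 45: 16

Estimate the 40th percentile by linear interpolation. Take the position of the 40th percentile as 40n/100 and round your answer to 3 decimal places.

30.607

Cumulative frequencies: 16, 35, 63, 80, 96
n = 96; position = 40n/100 = 38.4.
This falls in the class 30 to under 35: L = 30, F = 35, f = 28, h = 5.
40th percentile ≈ 30 + ((38.4 − 35) / 28) × 5 = 30.6071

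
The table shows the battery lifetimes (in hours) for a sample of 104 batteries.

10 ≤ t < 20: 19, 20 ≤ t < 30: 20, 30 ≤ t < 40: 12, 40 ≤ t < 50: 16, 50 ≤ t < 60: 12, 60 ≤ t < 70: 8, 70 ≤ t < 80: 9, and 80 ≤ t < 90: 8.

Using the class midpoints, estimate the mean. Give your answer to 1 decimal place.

42.9

Midpoints: 15, 25, 35, 45, 55, 65, 75, 85
Σfm = 19×15 + 20×25 + 12×35 + 16×45 + 12×55 + 8×65 + 9×75 + 8×85 = 4460
n = Σf = 104
Mean = 4460 / 104 = 42.8846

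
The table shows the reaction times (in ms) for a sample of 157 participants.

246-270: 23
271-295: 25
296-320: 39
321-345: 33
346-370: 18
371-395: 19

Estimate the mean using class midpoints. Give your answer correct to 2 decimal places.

316.76

Midpoints: 258, 283, 308, 333, 358, 383
Σfm = 23×258 + 25×283 + 39×308 + 33×333 + 18×358 + 19×383 = 49731
n = Σf = 157
Mean = 49731 / 157 = 316.7580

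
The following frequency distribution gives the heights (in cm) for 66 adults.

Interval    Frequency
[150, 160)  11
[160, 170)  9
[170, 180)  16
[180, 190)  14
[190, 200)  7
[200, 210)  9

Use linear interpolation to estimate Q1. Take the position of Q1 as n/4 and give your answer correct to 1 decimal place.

Cumulative frequencies: 11, 20, 36, 50, 57, 66
n = 66; position = n/4 = 16.5.
This falls in the class [160, 170): L = 160, F = 11, f = 9, h = 10.
Lower quartile ≈ 160 + ((16.5 − 11) / 9) × 10 = 166.1111

166.1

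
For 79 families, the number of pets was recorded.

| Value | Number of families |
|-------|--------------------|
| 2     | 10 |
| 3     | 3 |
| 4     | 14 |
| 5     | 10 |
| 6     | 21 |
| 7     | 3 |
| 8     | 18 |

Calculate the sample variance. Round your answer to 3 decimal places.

3.831

Values: 2, 3, 4, 5, 6, 7, 8
n = 79, Σfx = 426, mean = 5.3924
Σfx² = 2596
Σf(x − x̄)² = Σfx² − (Σfx)²/n = 2596 − 426²/79 = 298.8354
Sample variance = 298.8354 / 78 = 3.8312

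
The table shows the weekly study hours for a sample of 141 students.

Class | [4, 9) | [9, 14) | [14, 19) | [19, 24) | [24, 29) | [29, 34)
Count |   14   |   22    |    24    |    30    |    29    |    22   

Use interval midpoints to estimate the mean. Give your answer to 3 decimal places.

20.188

Midpoints: 6.5, 11.5, 16.5, 21.5, 26.5, 31.5
Σfm = 14×6.5 + 22×11.5 + 24×16.5 + 30×21.5 + 29×26.5 + 22×31.5 = 2846.5
n = Σf = 141
Mean = 2846.5 / 141 = 20.1879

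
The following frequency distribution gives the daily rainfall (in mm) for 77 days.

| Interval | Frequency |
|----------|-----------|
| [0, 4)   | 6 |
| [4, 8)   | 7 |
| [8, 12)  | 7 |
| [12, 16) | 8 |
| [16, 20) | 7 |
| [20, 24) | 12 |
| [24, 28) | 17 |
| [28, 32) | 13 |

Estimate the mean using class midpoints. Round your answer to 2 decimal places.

Midpoints: 2, 6, 10, 14, 18, 22, 26, 30
Σfm = 6×2 + 7×6 + 7×10 + 8×14 + 7×18 + 12×22 + 17×26 + 13×30 = 1458
n = Σf = 77
Mean = 1458 / 77 = 18.9351

18.94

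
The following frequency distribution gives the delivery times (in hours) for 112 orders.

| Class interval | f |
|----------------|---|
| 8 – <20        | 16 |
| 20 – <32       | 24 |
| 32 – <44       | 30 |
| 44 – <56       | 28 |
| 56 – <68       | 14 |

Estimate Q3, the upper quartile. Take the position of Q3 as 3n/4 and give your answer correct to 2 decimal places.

Cumulative frequencies: 16, 40, 70, 98, 112
n = 112; position = 3n/4 = 84.
This falls in the class 44 – <56: L = 44, F = 70, f = 28, h = 12.
Upper quartile ≈ 44 + ((84 − 70) / 28) × 12 = 50.0000

50.00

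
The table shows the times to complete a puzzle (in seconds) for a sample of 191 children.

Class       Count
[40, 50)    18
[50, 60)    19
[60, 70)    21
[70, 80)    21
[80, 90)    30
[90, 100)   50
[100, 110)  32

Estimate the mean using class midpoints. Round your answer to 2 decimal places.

80.92

Midpoints: 45, 55, 65, 75, 85, 95, 105
Σfm = 18×45 + 19×55 + 21×65 + 21×75 + 30×85 + 50×95 + 32×105 = 15455
n = Σf = 191
Mean = 15455 / 191 = 80.9162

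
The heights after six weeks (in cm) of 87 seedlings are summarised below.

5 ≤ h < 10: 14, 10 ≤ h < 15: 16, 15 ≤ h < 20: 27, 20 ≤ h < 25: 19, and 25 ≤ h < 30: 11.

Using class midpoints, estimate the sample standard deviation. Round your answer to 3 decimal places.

6.262

Midpoints: 7.5, 12.5, 17.5, 22.5, 27.5
n = 87, Σfm = 1507.5, mean = 17.3276
Σfm² = 29493.75
Σf(m − x̄)² = Σfm² − (Σfm)²/n = 29493.75 − 1507.5²/87 = 3372.4138
Sample variance = 3372.4138 / 86 = 39.2141
Standard deviation = √39.2141 = 6.2621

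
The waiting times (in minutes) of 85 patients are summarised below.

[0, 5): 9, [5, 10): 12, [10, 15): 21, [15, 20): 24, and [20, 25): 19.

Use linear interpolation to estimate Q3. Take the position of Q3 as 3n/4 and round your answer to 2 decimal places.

Cumulative frequencies: 9, 21, 42, 66, 85
n = 85; position = 3n/4 = 63.75.
This falls in the class [15, 20): L = 15, F = 42, f = 24, h = 5.
Upper quartile ≈ 15 + ((63.75 − 42) / 24) × 5 = 19.5312

19.53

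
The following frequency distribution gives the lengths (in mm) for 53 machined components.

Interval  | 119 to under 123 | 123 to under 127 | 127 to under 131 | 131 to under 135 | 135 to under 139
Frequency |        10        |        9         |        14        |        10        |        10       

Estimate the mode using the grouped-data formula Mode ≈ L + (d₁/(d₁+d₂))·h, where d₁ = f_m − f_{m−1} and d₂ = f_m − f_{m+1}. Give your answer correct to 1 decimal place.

Modal class: 127 to under 131 (highest frequency 14).
d₁ = 14 − 9 = 5, d₂ = 14 − 10 = 4
Mode ≈ 127 + (5/(5+4)) × 4 = 127 + 2.2222 = 129.2222

129.2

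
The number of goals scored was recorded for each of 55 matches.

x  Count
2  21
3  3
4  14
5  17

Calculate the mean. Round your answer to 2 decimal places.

Values: 2, 3, 4, 5
Σfx = 21×2 + 3×3 + 14×4 + 17×5 = 192
n = Σf = 55
Mean = 192 / 55 = 3.4909

3.49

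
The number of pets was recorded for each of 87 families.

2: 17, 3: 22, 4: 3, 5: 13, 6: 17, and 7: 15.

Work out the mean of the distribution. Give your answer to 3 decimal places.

Values: 2, 3, 4, 5, 6, 7
Σfx = 17×2 + 22×3 + 3×4 + 13×5 + 17×6 + 15×7 = 384
n = Σf = 87
Mean = 384 / 87 = 4.4138

4.414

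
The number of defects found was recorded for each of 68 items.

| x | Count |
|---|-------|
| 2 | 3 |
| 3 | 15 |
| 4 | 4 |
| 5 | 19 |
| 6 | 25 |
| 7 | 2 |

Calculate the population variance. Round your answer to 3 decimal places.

Values: 2, 3, 4, 5, 6, 7
n = 68, Σfx = 326, mean = 4.7941
Σfx² = 1684
Σf(x − x̄)² = Σfx² − (Σfx)²/n = 1684 − 326²/68 = 121.1176
Population variance = 121.1176 / 68 = 1.7811

1.781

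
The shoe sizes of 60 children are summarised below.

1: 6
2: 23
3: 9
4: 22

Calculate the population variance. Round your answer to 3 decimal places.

Values: 1, 2, 3, 4
n = 60, Σfx = 167, mean = 2.7833
Σfx² = 531
Σf(x − x̄)² = Σfx² − (Σfx)²/n = 531 − 167²/60 = 66.1833
Population variance = 66.1833 / 60 = 1.1031

1.103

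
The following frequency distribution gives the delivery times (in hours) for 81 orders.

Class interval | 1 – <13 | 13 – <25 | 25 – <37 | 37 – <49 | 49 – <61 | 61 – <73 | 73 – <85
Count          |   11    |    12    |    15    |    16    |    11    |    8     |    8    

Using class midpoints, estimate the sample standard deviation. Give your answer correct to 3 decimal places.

Midpoints: 7, 19, 31, 43, 55, 67, 79
n = 81, Σfm = 3231, mean = 39.8889
Σfm² = 167985
Σf(m − x̄)² = Σfm² − (Σfm)²/n = 167985 − 3231²/81 = 39104.0000
Sample variance = 39104.0000 / 80 = 488.8000
Standard deviation = √488.8000 = 22.1088

22.109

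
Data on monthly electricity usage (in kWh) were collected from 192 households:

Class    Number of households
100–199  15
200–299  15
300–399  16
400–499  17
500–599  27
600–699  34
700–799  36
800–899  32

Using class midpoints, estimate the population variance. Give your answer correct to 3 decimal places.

Midpoints: 149.5, 249.5, 349.5, 449.5, 549.5, 649.5, 749.5, 849.5
n = 192, Σfm = 110304, mean = 574.5000
Σfm² = 72469648
Σf(m − x̄)² = Σfm² − (Σfm)²/n = 72469648 − 110304²/192 = 9100000.0000
Population variance = 9100000.0000 / 192 = 47395.8333

47395.833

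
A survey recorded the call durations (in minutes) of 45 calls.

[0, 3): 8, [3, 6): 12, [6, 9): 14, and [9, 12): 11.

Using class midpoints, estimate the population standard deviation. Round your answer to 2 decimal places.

3.12

Midpoints: 1.5, 4.5, 7.5, 10.5
n = 45, Σfm = 286.5, mean = 6.3667
Σfm² = 2261.25
Σf(m − x̄)² = Σfm² − (Σfm)²/n = 2261.25 − 286.5²/45 = 437.2000
Population variance = 437.2000 / 45 = 9.7156
Standard deviation = √9.7156 = 3.1170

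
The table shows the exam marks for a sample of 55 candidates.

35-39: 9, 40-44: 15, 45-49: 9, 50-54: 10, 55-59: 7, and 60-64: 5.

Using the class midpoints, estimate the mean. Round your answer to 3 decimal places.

Midpoints: 37, 42, 47, 52, 57, 62
Σfm = 9×37 + 15×42 + 9×47 + 10×52 + 7×57 + 5×62 = 2615
n = Σf = 55
Mean = 2615 / 55 = 47.5455

47.545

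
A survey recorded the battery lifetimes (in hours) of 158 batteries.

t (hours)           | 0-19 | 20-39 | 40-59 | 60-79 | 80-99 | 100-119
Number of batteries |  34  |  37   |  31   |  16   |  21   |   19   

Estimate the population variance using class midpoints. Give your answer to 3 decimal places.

1122.448

Midpoints: 9.5, 29.5, 49.5, 69.5, 89.5, 109.5
n = 158, Σfm = 8021, mean = 50.7658
Σfm² = 584539.5
Σf(m − x̄)² = Σfm² − (Σfm)²/n = 584539.5 − 8021²/158 = 177346.8354
Population variance = 177346.8354 / 158 = 1122.4483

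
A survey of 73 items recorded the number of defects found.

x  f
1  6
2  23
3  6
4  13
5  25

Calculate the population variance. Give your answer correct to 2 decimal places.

2.04

Values: 1, 2, 3, 4, 5
n = 73, Σfx = 247, mean = 3.3836
Σfx² = 985
Σf(x − x̄)² = Σfx² − (Σfx)²/n = 985 − 247²/73 = 149.2603
Population variance = 149.2603 / 73 = 2.0447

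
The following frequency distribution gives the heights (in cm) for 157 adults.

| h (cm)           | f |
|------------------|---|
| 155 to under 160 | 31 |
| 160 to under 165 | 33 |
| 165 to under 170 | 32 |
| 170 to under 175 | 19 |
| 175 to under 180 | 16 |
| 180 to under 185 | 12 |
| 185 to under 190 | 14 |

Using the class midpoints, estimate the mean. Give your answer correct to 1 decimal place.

Midpoints: 157.5, 162.5, 167.5, 172.5, 177.5, 182.5, 187.5
Σfm = 31×157.5 + 33×162.5 + 32×167.5 + 19×172.5 + 16×177.5 + 12×182.5 + 14×187.5 = 26537.5
n = Σf = 157
Mean = 26537.5 / 157 = 169.0287

169.0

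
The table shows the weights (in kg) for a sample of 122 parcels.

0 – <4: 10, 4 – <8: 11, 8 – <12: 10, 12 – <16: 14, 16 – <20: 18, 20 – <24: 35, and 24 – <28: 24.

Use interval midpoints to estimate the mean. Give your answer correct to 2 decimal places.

17.21

Midpoints: 2, 6, 10, 14, 18, 22, 26
Σfm = 10×2 + 11×6 + 10×10 + 14×14 + 18×18 + 35×22 + 24×26 = 2100
n = Σf = 122
Mean = 2100 / 122 = 17.2131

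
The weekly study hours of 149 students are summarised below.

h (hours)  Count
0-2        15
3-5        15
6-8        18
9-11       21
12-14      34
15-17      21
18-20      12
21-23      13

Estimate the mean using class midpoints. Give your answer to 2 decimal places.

11.43

Midpoints: 1, 4, 7, 10, 13, 16, 19, 22
Σfm = 15×1 + 15×4 + 18×7 + 21×10 + 34×13 + 21×16 + 12×19 + 13×22 = 1703
n = Σf = 149
Mean = 1703 / 149 = 11.4295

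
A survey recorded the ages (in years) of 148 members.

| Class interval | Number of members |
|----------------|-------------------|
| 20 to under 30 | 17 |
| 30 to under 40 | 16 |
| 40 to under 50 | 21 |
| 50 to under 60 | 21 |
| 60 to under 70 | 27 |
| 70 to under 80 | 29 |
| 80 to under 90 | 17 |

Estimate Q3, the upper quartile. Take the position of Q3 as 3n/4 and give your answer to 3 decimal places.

Cumulative frequencies: 17, 33, 54, 75, 102, 131, 148
n = 148; position = 3n/4 = 111.
This falls in the class 70 to under 80: L = 70, F = 102, f = 29, h = 10.
Upper quartile ≈ 70 + ((111 − 102) / 29) × 10 = 73.1034

73.103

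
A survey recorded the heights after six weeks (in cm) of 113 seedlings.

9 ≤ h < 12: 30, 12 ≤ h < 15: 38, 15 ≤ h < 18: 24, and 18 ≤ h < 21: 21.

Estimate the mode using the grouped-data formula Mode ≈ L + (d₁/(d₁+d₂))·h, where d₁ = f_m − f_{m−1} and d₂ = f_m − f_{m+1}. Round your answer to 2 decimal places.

13.09

Modal class: 12 ≤ h < 15 (highest frequency 38).
d₁ = 38 − 30 = 8, d₂ = 38 − 24 = 14
Mode ≈ 12 + (8/(8+14)) × 3 = 12 + 1.0909 = 13.0909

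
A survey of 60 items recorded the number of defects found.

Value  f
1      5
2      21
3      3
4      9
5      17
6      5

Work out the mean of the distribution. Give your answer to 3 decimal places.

3.450

Values: 1, 2, 3, 4, 5, 6
Σfx = 5×1 + 21×2 + 3×3 + 9×4 + 17×5 + 5×6 = 207
n = Σf = 60
Mean = 207 / 60 = 3.4500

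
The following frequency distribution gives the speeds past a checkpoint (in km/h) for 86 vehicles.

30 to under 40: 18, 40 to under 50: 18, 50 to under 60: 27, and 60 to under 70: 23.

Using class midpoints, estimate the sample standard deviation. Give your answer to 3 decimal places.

Midpoints: 35, 45, 55, 65
n = 86, Σfm = 4420, mean = 51.3953
Σfm² = 237350
Σf(m − x̄)² = Σfm² − (Σfm)²/n = 237350 − 4420²/86 = 10182.5581
Sample variance = 10182.5581 / 85 = 119.7948
Standard deviation = √119.7948 = 10.9451

10.945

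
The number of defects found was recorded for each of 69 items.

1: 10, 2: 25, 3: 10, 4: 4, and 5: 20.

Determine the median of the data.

2

Cumulative frequencies: 10, 35, 45, 49, 69
n = 69, so the median is the value in position (n+1)/2 = 35.
Position 35 falls at value 2.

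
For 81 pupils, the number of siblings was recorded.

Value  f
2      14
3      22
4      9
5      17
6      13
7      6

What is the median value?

Cumulative frequencies: 14, 36, 45, 62, 75, 81
n = 81, so the median is the value in position (n+1)/2 = 41.
Position 41 falls at value 4.

4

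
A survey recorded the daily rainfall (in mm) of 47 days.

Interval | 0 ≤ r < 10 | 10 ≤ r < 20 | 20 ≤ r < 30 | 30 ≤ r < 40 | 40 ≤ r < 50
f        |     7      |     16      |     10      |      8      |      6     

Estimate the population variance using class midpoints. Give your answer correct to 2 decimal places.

157.18

Midpoints: 5, 15, 25, 35, 45
n = 47, Σfm = 1075, mean = 22.8723
Σfm² = 31975
Σf(m − x̄)² = Σfm² − (Σfm)²/n = 31975 − 1075²/47 = 7387.2340
Population variance = 7387.2340 / 47 = 157.1752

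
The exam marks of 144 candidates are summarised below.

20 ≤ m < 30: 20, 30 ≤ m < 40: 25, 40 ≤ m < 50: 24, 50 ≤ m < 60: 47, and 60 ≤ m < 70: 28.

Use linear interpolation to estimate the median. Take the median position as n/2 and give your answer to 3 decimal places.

Cumulative frequencies: 20, 45, 69, 116, 144
n = 144; position = n/2 = 72.
This falls in the class 50 ≤ m < 60: L = 50, F = 69, f = 47, h = 10.
Median ≈ 50 + ((72 − 69) / 47) × 10 = 50.6383

50.638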